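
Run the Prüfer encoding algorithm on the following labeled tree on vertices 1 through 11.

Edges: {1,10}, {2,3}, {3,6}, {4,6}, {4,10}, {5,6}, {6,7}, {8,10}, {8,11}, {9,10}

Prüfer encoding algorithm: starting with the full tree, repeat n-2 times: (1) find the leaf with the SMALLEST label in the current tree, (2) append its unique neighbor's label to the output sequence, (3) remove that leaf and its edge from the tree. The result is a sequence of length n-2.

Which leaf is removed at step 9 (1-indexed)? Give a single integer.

Step 1: current leaves = {1,2,5,7,9,11}. Remove leaf 1 (neighbor: 10).
Step 2: current leaves = {2,5,7,9,11}. Remove leaf 2 (neighbor: 3).
Step 3: current leaves = {3,5,7,9,11}. Remove leaf 3 (neighbor: 6).
Step 4: current leaves = {5,7,9,11}. Remove leaf 5 (neighbor: 6).
Step 5: current leaves = {7,9,11}. Remove leaf 7 (neighbor: 6).
Step 6: current leaves = {6,9,11}. Remove leaf 6 (neighbor: 4).
Step 7: current leaves = {4,9,11}. Remove leaf 4 (neighbor: 10).
Step 8: current leaves = {9,11}. Remove leaf 9 (neighbor: 10).
Step 9: current leaves = {10,11}. Remove leaf 10 (neighbor: 8).

Answer: 10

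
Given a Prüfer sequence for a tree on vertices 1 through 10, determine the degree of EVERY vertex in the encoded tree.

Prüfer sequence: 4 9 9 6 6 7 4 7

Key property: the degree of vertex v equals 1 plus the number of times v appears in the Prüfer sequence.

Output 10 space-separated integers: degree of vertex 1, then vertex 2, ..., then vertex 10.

p_1 = 4: count[4] becomes 1
p_2 = 9: count[9] becomes 1
p_3 = 9: count[9] becomes 2
p_4 = 6: count[6] becomes 1
p_5 = 6: count[6] becomes 2
p_6 = 7: count[7] becomes 1
p_7 = 4: count[4] becomes 2
p_8 = 7: count[7] becomes 2
Degrees (1 + count): deg[1]=1+0=1, deg[2]=1+0=1, deg[3]=1+0=1, deg[4]=1+2=3, deg[5]=1+0=1, deg[6]=1+2=3, deg[7]=1+2=3, deg[8]=1+0=1, deg[9]=1+2=3, deg[10]=1+0=1

Answer: 1 1 1 3 1 3 3 1 3 1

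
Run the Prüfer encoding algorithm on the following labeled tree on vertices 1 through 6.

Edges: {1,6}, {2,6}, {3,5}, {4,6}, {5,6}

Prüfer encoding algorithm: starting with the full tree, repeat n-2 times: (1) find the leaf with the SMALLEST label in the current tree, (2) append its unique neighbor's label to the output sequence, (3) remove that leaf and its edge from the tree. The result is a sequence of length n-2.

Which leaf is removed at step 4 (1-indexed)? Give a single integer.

Step 1: current leaves = {1,2,3,4}. Remove leaf 1 (neighbor: 6).
Step 2: current leaves = {2,3,4}. Remove leaf 2 (neighbor: 6).
Step 3: current leaves = {3,4}. Remove leaf 3 (neighbor: 5).
Step 4: current leaves = {4,5}. Remove leaf 4 (neighbor: 6).

Answer: 4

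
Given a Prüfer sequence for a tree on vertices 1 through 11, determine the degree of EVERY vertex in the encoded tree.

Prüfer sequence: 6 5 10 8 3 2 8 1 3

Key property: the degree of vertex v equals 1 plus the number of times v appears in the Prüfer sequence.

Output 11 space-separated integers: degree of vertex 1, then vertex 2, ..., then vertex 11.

Answer: 2 2 3 1 2 2 1 3 1 2 1

Derivation:
p_1 = 6: count[6] becomes 1
p_2 = 5: count[5] becomes 1
p_3 = 10: count[10] becomes 1
p_4 = 8: count[8] becomes 1
p_5 = 3: count[3] becomes 1
p_6 = 2: count[2] becomes 1
p_7 = 8: count[8] becomes 2
p_8 = 1: count[1] becomes 1
p_9 = 3: count[3] becomes 2
Degrees (1 + count): deg[1]=1+1=2, deg[2]=1+1=2, deg[3]=1+2=3, deg[4]=1+0=1, deg[5]=1+1=2, deg[6]=1+1=2, deg[7]=1+0=1, deg[8]=1+2=3, deg[9]=1+0=1, deg[10]=1+1=2, deg[11]=1+0=1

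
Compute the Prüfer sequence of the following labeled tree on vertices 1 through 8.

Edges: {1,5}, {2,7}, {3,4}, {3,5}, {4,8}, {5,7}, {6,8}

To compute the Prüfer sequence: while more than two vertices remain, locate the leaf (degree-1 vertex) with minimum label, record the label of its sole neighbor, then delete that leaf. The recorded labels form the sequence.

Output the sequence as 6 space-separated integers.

Step 1: leaves = {1,2,6}. Remove smallest leaf 1, emit neighbor 5.
Step 2: leaves = {2,6}. Remove smallest leaf 2, emit neighbor 7.
Step 3: leaves = {6,7}. Remove smallest leaf 6, emit neighbor 8.
Step 4: leaves = {7,8}. Remove smallest leaf 7, emit neighbor 5.
Step 5: leaves = {5,8}. Remove smallest leaf 5, emit neighbor 3.
Step 6: leaves = {3,8}. Remove smallest leaf 3, emit neighbor 4.
Done: 2 vertices remain (4, 8). Sequence = [5 7 8 5 3 4]

Answer: 5 7 8 5 3 4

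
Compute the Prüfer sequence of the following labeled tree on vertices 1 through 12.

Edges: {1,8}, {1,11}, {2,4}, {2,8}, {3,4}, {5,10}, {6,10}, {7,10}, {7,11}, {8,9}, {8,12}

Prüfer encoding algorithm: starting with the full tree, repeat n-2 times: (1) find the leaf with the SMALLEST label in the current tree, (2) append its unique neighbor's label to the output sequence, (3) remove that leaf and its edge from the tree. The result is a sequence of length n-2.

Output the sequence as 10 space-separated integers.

Step 1: leaves = {3,5,6,9,12}. Remove smallest leaf 3, emit neighbor 4.
Step 2: leaves = {4,5,6,9,12}. Remove smallest leaf 4, emit neighbor 2.
Step 3: leaves = {2,5,6,9,12}. Remove smallest leaf 2, emit neighbor 8.
Step 4: leaves = {5,6,9,12}. Remove smallest leaf 5, emit neighbor 10.
Step 5: leaves = {6,9,12}. Remove smallest leaf 6, emit neighbor 10.
Step 6: leaves = {9,10,12}. Remove smallest leaf 9, emit neighbor 8.
Step 7: leaves = {10,12}. Remove smallest leaf 10, emit neighbor 7.
Step 8: leaves = {7,12}. Remove smallest leaf 7, emit neighbor 11.
Step 9: leaves = {11,12}. Remove smallest leaf 11, emit neighbor 1.
Step 10: leaves = {1,12}. Remove smallest leaf 1, emit neighbor 8.
Done: 2 vertices remain (8, 12). Sequence = [4 2 8 10 10 8 7 11 1 8]

Answer: 4 2 8 10 10 8 7 11 1 8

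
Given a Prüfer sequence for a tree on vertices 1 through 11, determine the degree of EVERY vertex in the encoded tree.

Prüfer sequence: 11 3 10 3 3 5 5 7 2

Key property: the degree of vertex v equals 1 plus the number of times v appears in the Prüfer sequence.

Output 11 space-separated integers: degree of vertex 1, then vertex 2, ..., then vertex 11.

p_1 = 11: count[11] becomes 1
p_2 = 3: count[3] becomes 1
p_3 = 10: count[10] becomes 1
p_4 = 3: count[3] becomes 2
p_5 = 3: count[3] becomes 3
p_6 = 5: count[5] becomes 1
p_7 = 5: count[5] becomes 2
p_8 = 7: count[7] becomes 1
p_9 = 2: count[2] becomes 1
Degrees (1 + count): deg[1]=1+0=1, deg[2]=1+1=2, deg[3]=1+3=4, deg[4]=1+0=1, deg[5]=1+2=3, deg[6]=1+0=1, deg[7]=1+1=2, deg[8]=1+0=1, deg[9]=1+0=1, deg[10]=1+1=2, deg[11]=1+1=2

Answer: 1 2 4 1 3 1 2 1 1 2 2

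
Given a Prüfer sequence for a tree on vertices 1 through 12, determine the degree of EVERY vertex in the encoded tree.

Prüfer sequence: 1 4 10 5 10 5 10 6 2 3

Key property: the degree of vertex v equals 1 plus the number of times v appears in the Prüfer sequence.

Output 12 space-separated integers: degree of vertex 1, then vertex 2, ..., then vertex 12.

Answer: 2 2 2 2 3 2 1 1 1 4 1 1

Derivation:
p_1 = 1: count[1] becomes 1
p_2 = 4: count[4] becomes 1
p_3 = 10: count[10] becomes 1
p_4 = 5: count[5] becomes 1
p_5 = 10: count[10] becomes 2
p_6 = 5: count[5] becomes 2
p_7 = 10: count[10] becomes 3
p_8 = 6: count[6] becomes 1
p_9 = 2: count[2] becomes 1
p_10 = 3: count[3] becomes 1
Degrees (1 + count): deg[1]=1+1=2, deg[2]=1+1=2, deg[3]=1+1=2, deg[4]=1+1=2, deg[5]=1+2=3, deg[6]=1+1=2, deg[7]=1+0=1, deg[8]=1+0=1, deg[9]=1+0=1, deg[10]=1+3=4, deg[11]=1+0=1, deg[12]=1+0=1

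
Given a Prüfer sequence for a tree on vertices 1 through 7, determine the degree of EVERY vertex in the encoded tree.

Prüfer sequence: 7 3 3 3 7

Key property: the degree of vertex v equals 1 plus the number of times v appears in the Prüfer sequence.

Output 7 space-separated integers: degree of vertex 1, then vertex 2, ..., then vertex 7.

Answer: 1 1 4 1 1 1 3

Derivation:
p_1 = 7: count[7] becomes 1
p_2 = 3: count[3] becomes 1
p_3 = 3: count[3] becomes 2
p_4 = 3: count[3] becomes 3
p_5 = 7: count[7] becomes 2
Degrees (1 + count): deg[1]=1+0=1, deg[2]=1+0=1, deg[3]=1+3=4, deg[4]=1+0=1, deg[5]=1+0=1, deg[6]=1+0=1, deg[7]=1+2=3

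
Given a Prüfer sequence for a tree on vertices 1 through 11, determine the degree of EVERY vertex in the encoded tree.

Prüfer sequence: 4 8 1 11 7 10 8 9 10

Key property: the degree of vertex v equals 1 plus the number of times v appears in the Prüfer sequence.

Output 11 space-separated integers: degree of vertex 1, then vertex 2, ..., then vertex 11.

p_1 = 4: count[4] becomes 1
p_2 = 8: count[8] becomes 1
p_3 = 1: count[1] becomes 1
p_4 = 11: count[11] becomes 1
p_5 = 7: count[7] becomes 1
p_6 = 10: count[10] becomes 1
p_7 = 8: count[8] becomes 2
p_8 = 9: count[9] becomes 1
p_9 = 10: count[10] becomes 2
Degrees (1 + count): deg[1]=1+1=2, deg[2]=1+0=1, deg[3]=1+0=1, deg[4]=1+1=2, deg[5]=1+0=1, deg[6]=1+0=1, deg[7]=1+1=2, deg[8]=1+2=3, deg[9]=1+1=2, deg[10]=1+2=3, deg[11]=1+1=2

Answer: 2 1 1 2 1 1 2 3 2 3 2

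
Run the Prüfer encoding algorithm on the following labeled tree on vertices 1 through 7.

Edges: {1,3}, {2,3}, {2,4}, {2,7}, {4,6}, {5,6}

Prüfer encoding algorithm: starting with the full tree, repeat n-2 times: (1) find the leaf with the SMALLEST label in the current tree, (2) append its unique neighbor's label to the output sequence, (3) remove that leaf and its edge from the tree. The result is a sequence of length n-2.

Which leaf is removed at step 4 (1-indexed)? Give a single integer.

Answer: 6

Derivation:
Step 1: current leaves = {1,5,7}. Remove leaf 1 (neighbor: 3).
Step 2: current leaves = {3,5,7}. Remove leaf 3 (neighbor: 2).
Step 3: current leaves = {5,7}. Remove leaf 5 (neighbor: 6).
Step 4: current leaves = {6,7}. Remove leaf 6 (neighbor: 4).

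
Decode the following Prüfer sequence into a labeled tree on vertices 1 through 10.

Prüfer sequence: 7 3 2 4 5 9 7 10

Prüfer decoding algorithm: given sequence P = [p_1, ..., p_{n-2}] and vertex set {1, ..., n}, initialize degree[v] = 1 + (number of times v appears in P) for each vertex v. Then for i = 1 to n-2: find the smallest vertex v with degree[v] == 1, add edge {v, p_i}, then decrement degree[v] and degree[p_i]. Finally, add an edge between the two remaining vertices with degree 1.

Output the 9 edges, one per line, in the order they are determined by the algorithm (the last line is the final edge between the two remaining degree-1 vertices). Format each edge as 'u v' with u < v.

Answer: 1 7
3 6
2 3
2 4
4 5
5 9
7 8
7 10
9 10

Derivation:
Initial degrees: {1:1, 2:2, 3:2, 4:2, 5:2, 6:1, 7:3, 8:1, 9:2, 10:2}
Step 1: smallest deg-1 vertex = 1, p_1 = 7. Add edge {1,7}. Now deg[1]=0, deg[7]=2.
Step 2: smallest deg-1 vertex = 6, p_2 = 3. Add edge {3,6}. Now deg[6]=0, deg[3]=1.
Step 3: smallest deg-1 vertex = 3, p_3 = 2. Add edge {2,3}. Now deg[3]=0, deg[2]=1.
Step 4: smallest deg-1 vertex = 2, p_4 = 4. Add edge {2,4}. Now deg[2]=0, deg[4]=1.
Step 5: smallest deg-1 vertex = 4, p_5 = 5. Add edge {4,5}. Now deg[4]=0, deg[5]=1.
Step 6: smallest deg-1 vertex = 5, p_6 = 9. Add edge {5,9}. Now deg[5]=0, deg[9]=1.
Step 7: smallest deg-1 vertex = 8, p_7 = 7. Add edge {7,8}. Now deg[8]=0, deg[7]=1.
Step 8: smallest deg-1 vertex = 7, p_8 = 10. Add edge {7,10}. Now deg[7]=0, deg[10]=1.
Final: two remaining deg-1 vertices are 9, 10. Add edge {9,10}.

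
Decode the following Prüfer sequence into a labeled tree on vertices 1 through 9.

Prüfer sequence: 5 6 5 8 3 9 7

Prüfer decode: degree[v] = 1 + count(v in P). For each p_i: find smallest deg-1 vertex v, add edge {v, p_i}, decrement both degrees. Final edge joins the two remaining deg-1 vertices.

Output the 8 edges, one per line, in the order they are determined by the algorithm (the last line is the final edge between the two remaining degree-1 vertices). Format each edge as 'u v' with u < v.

Initial degrees: {1:1, 2:1, 3:2, 4:1, 5:3, 6:2, 7:2, 8:2, 9:2}
Step 1: smallest deg-1 vertex = 1, p_1 = 5. Add edge {1,5}. Now deg[1]=0, deg[5]=2.
Step 2: smallest deg-1 vertex = 2, p_2 = 6. Add edge {2,6}. Now deg[2]=0, deg[6]=1.
Step 3: smallest deg-1 vertex = 4, p_3 = 5. Add edge {4,5}. Now deg[4]=0, deg[5]=1.
Step 4: smallest deg-1 vertex = 5, p_4 = 8. Add edge {5,8}. Now deg[5]=0, deg[8]=1.
Step 5: smallest deg-1 vertex = 6, p_5 = 3. Add edge {3,6}. Now deg[6]=0, deg[3]=1.
Step 6: smallest deg-1 vertex = 3, p_6 = 9. Add edge {3,9}. Now deg[3]=0, deg[9]=1.
Step 7: smallest deg-1 vertex = 8, p_7 = 7. Add edge {7,8}. Now deg[8]=0, deg[7]=1.
Final: two remaining deg-1 vertices are 7, 9. Add edge {7,9}.

Answer: 1 5
2 6
4 5
5 8
3 6
3 9
7 8
7 9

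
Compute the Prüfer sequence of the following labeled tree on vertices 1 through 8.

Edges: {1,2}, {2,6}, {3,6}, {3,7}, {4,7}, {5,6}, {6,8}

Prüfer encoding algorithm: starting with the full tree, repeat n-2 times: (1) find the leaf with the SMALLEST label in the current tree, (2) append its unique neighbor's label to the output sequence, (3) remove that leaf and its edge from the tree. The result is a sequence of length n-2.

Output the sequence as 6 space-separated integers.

Step 1: leaves = {1,4,5,8}. Remove smallest leaf 1, emit neighbor 2.
Step 2: leaves = {2,4,5,8}. Remove smallest leaf 2, emit neighbor 6.
Step 3: leaves = {4,5,8}. Remove smallest leaf 4, emit neighbor 7.
Step 4: leaves = {5,7,8}. Remove smallest leaf 5, emit neighbor 6.
Step 5: leaves = {7,8}. Remove smallest leaf 7, emit neighbor 3.
Step 6: leaves = {3,8}. Remove smallest leaf 3, emit neighbor 6.
Done: 2 vertices remain (6, 8). Sequence = [2 6 7 6 3 6]

Answer: 2 6 7 6 3 6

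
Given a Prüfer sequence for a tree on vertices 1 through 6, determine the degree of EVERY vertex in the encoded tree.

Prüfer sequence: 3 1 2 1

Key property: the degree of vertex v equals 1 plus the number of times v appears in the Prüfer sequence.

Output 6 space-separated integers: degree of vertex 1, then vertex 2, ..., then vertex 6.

p_1 = 3: count[3] becomes 1
p_2 = 1: count[1] becomes 1
p_3 = 2: count[2] becomes 1
p_4 = 1: count[1] becomes 2
Degrees (1 + count): deg[1]=1+2=3, deg[2]=1+1=2, deg[3]=1+1=2, deg[4]=1+0=1, deg[5]=1+0=1, deg[6]=1+0=1

Answer: 3 2 2 1 1 1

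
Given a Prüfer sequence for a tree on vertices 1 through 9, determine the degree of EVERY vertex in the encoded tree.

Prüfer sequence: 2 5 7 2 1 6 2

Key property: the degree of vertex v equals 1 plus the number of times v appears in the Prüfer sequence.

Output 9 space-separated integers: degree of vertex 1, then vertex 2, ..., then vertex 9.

Answer: 2 4 1 1 2 2 2 1 1

Derivation:
p_1 = 2: count[2] becomes 1
p_2 = 5: count[5] becomes 1
p_3 = 7: count[7] becomes 1
p_4 = 2: count[2] becomes 2
p_5 = 1: count[1] becomes 1
p_6 = 6: count[6] becomes 1
p_7 = 2: count[2] becomes 3
Degrees (1 + count): deg[1]=1+1=2, deg[2]=1+3=4, deg[3]=1+0=1, deg[4]=1+0=1, deg[5]=1+1=2, deg[6]=1+1=2, deg[7]=1+1=2, deg[8]=1+0=1, deg[9]=1+0=1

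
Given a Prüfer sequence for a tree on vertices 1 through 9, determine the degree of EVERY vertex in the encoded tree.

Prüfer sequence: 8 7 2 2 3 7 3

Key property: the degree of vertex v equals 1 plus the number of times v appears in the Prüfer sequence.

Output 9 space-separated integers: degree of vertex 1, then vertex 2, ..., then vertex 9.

Answer: 1 3 3 1 1 1 3 2 1

Derivation:
p_1 = 8: count[8] becomes 1
p_2 = 7: count[7] becomes 1
p_3 = 2: count[2] becomes 1
p_4 = 2: count[2] becomes 2
p_5 = 3: count[3] becomes 1
p_6 = 7: count[7] becomes 2
p_7 = 3: count[3] becomes 2
Degrees (1 + count): deg[1]=1+0=1, deg[2]=1+2=3, deg[3]=1+2=3, deg[4]=1+0=1, deg[5]=1+0=1, deg[6]=1+0=1, deg[7]=1+2=3, deg[8]=1+1=2, deg[9]=1+0=1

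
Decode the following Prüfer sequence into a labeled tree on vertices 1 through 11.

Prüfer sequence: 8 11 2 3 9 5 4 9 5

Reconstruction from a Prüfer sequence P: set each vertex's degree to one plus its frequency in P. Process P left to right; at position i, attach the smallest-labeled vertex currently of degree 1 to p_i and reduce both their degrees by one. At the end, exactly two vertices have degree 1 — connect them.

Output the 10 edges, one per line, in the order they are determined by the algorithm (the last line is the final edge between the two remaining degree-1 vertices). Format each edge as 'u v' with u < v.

Initial degrees: {1:1, 2:2, 3:2, 4:2, 5:3, 6:1, 7:1, 8:2, 9:3, 10:1, 11:2}
Step 1: smallest deg-1 vertex = 1, p_1 = 8. Add edge {1,8}. Now deg[1]=0, deg[8]=1.
Step 2: smallest deg-1 vertex = 6, p_2 = 11. Add edge {6,11}. Now deg[6]=0, deg[11]=1.
Step 3: smallest deg-1 vertex = 7, p_3 = 2. Add edge {2,7}. Now deg[7]=0, deg[2]=1.
Step 4: smallest deg-1 vertex = 2, p_4 = 3. Add edge {2,3}. Now deg[2]=0, deg[3]=1.
Step 5: smallest deg-1 vertex = 3, p_5 = 9. Add edge {3,9}. Now deg[3]=0, deg[9]=2.
Step 6: smallest deg-1 vertex = 8, p_6 = 5. Add edge {5,8}. Now deg[8]=0, deg[5]=2.
Step 7: smallest deg-1 vertex = 10, p_7 = 4. Add edge {4,10}. Now deg[10]=0, deg[4]=1.
Step 8: smallest deg-1 vertex = 4, p_8 = 9. Add edge {4,9}. Now deg[4]=0, deg[9]=1.
Step 9: smallest deg-1 vertex = 9, p_9 = 5. Add edge {5,9}. Now deg[9]=0, deg[5]=1.
Final: two remaining deg-1 vertices are 5, 11. Add edge {5,11}.

Answer: 1 8
6 11
2 7
2 3
3 9
5 8
4 10
4 9
5 9
5 11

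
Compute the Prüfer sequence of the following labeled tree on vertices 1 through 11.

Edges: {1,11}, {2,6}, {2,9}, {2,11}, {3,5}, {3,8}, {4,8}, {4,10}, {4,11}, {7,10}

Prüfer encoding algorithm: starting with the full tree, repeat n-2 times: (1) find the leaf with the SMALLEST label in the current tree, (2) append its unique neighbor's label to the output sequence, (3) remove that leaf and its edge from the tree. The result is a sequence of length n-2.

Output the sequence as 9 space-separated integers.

Step 1: leaves = {1,5,6,7,9}. Remove smallest leaf 1, emit neighbor 11.
Step 2: leaves = {5,6,7,9}. Remove smallest leaf 5, emit neighbor 3.
Step 3: leaves = {3,6,7,9}. Remove smallest leaf 3, emit neighbor 8.
Step 4: leaves = {6,7,8,9}. Remove smallest leaf 6, emit neighbor 2.
Step 5: leaves = {7,8,9}. Remove smallest leaf 7, emit neighbor 10.
Step 6: leaves = {8,9,10}. Remove smallest leaf 8, emit neighbor 4.
Step 7: leaves = {9,10}. Remove smallest leaf 9, emit neighbor 2.
Step 8: leaves = {2,10}. Remove smallest leaf 2, emit neighbor 11.
Step 9: leaves = {10,11}. Remove smallest leaf 10, emit neighbor 4.
Done: 2 vertices remain (4, 11). Sequence = [11 3 8 2 10 4 2 11 4]

Answer: 11 3 8 2 10 4 2 11 4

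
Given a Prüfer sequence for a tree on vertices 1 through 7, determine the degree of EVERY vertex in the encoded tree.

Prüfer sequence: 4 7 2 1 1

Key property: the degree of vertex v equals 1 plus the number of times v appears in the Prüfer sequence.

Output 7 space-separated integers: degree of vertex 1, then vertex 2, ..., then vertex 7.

Answer: 3 2 1 2 1 1 2

Derivation:
p_1 = 4: count[4] becomes 1
p_2 = 7: count[7] becomes 1
p_3 = 2: count[2] becomes 1
p_4 = 1: count[1] becomes 1
p_5 = 1: count[1] becomes 2
Degrees (1 + count): deg[1]=1+2=3, deg[2]=1+1=2, deg[3]=1+0=1, deg[4]=1+1=2, deg[5]=1+0=1, deg[6]=1+0=1, deg[7]=1+1=2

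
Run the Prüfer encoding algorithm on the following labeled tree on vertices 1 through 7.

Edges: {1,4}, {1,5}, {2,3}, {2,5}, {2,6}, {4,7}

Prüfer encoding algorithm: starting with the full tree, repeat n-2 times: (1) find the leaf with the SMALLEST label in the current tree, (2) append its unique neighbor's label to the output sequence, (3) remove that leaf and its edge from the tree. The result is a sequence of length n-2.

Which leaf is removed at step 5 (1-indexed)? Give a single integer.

Step 1: current leaves = {3,6,7}. Remove leaf 3 (neighbor: 2).
Step 2: current leaves = {6,7}. Remove leaf 6 (neighbor: 2).
Step 3: current leaves = {2,7}. Remove leaf 2 (neighbor: 5).
Step 4: current leaves = {5,7}. Remove leaf 5 (neighbor: 1).
Step 5: current leaves = {1,7}. Remove leaf 1 (neighbor: 4).

Answer: 1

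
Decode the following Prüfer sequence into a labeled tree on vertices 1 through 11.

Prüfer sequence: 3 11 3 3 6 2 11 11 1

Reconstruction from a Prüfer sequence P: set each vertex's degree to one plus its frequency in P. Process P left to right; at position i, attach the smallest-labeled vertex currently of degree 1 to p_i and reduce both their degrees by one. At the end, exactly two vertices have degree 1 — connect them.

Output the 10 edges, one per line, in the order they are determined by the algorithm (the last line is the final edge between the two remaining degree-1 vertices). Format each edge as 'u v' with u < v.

Initial degrees: {1:2, 2:2, 3:4, 4:1, 5:1, 6:2, 7:1, 8:1, 9:1, 10:1, 11:4}
Step 1: smallest deg-1 vertex = 4, p_1 = 3. Add edge {3,4}. Now deg[4]=0, deg[3]=3.
Step 2: smallest deg-1 vertex = 5, p_2 = 11. Add edge {5,11}. Now deg[5]=0, deg[11]=3.
Step 3: smallest deg-1 vertex = 7, p_3 = 3. Add edge {3,7}. Now deg[7]=0, deg[3]=2.
Step 4: smallest deg-1 vertex = 8, p_4 = 3. Add edge {3,8}. Now deg[8]=0, deg[3]=1.
Step 5: smallest deg-1 vertex = 3, p_5 = 6. Add edge {3,6}. Now deg[3]=0, deg[6]=1.
Step 6: smallest deg-1 vertex = 6, p_6 = 2. Add edge {2,6}. Now deg[6]=0, deg[2]=1.
Step 7: smallest deg-1 vertex = 2, p_7 = 11. Add edge {2,11}. Now deg[2]=0, deg[11]=2.
Step 8: smallest deg-1 vertex = 9, p_8 = 11. Add edge {9,11}. Now deg[9]=0, deg[11]=1.
Step 9: smallest deg-1 vertex = 10, p_9 = 1. Add edge {1,10}. Now deg[10]=0, deg[1]=1.
Final: two remaining deg-1 vertices are 1, 11. Add edge {1,11}.

Answer: 3 4
5 11
3 7
3 8
3 6
2 6
2 11
9 11
1 10
1 11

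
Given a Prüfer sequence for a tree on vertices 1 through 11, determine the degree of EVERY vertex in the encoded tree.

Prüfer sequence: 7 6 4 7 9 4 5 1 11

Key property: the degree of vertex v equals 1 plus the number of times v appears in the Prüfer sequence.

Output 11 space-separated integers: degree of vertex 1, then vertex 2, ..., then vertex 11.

Answer: 2 1 1 3 2 2 3 1 2 1 2

Derivation:
p_1 = 7: count[7] becomes 1
p_2 = 6: count[6] becomes 1
p_3 = 4: count[4] becomes 1
p_4 = 7: count[7] becomes 2
p_5 = 9: count[9] becomes 1
p_6 = 4: count[4] becomes 2
p_7 = 5: count[5] becomes 1
p_8 = 1: count[1] becomes 1
p_9 = 11: count[11] becomes 1
Degrees (1 + count): deg[1]=1+1=2, deg[2]=1+0=1, deg[3]=1+0=1, deg[4]=1+2=3, deg[5]=1+1=2, deg[6]=1+1=2, deg[7]=1+2=3, deg[8]=1+0=1, deg[9]=1+1=2, deg[10]=1+0=1, deg[11]=1+1=2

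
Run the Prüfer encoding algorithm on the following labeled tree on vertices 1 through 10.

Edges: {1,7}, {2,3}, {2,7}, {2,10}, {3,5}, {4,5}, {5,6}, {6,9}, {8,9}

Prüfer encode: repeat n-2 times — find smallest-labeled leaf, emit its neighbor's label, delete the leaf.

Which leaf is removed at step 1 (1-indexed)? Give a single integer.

Step 1: current leaves = {1,4,8,10}. Remove leaf 1 (neighbor: 7).

Answer: 1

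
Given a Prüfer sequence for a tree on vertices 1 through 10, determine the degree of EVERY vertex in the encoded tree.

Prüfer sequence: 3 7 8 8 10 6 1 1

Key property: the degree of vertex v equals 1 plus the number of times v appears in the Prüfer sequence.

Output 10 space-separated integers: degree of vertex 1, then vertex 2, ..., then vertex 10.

p_1 = 3: count[3] becomes 1
p_2 = 7: count[7] becomes 1
p_3 = 8: count[8] becomes 1
p_4 = 8: count[8] becomes 2
p_5 = 10: count[10] becomes 1
p_6 = 6: count[6] becomes 1
p_7 = 1: count[1] becomes 1
p_8 = 1: count[1] becomes 2
Degrees (1 + count): deg[1]=1+2=3, deg[2]=1+0=1, deg[3]=1+1=2, deg[4]=1+0=1, deg[5]=1+0=1, deg[6]=1+1=2, deg[7]=1+1=2, deg[8]=1+2=3, deg[9]=1+0=1, deg[10]=1+1=2

Answer: 3 1 2 1 1 2 2 3 1 2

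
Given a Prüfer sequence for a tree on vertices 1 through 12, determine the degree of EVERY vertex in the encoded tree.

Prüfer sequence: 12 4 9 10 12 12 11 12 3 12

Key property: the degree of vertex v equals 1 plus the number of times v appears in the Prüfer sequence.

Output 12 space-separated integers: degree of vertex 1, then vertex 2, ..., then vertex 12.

p_1 = 12: count[12] becomes 1
p_2 = 4: count[4] becomes 1
p_3 = 9: count[9] becomes 1
p_4 = 10: count[10] becomes 1
p_5 = 12: count[12] becomes 2
p_6 = 12: count[12] becomes 3
p_7 = 11: count[11] becomes 1
p_8 = 12: count[12] becomes 4
p_9 = 3: count[3] becomes 1
p_10 = 12: count[12] becomes 5
Degrees (1 + count): deg[1]=1+0=1, deg[2]=1+0=1, deg[3]=1+1=2, deg[4]=1+1=2, deg[5]=1+0=1, deg[6]=1+0=1, deg[7]=1+0=1, deg[8]=1+0=1, deg[9]=1+1=2, deg[10]=1+1=2, deg[11]=1+1=2, deg[12]=1+5=6

Answer: 1 1 2 2 1 1 1 1 2 2 2 6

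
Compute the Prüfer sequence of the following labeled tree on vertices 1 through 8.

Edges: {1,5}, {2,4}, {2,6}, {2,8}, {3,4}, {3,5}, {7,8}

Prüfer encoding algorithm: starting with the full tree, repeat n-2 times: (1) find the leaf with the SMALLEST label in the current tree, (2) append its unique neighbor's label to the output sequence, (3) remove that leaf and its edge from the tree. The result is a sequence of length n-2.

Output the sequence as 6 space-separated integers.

Answer: 5 3 4 2 2 8

Derivation:
Step 1: leaves = {1,6,7}. Remove smallest leaf 1, emit neighbor 5.
Step 2: leaves = {5,6,7}. Remove smallest leaf 5, emit neighbor 3.
Step 3: leaves = {3,6,7}. Remove smallest leaf 3, emit neighbor 4.
Step 4: leaves = {4,6,7}. Remove smallest leaf 4, emit neighbor 2.
Step 5: leaves = {6,7}. Remove smallest leaf 6, emit neighbor 2.
Step 6: leaves = {2,7}. Remove smallest leaf 2, emit neighbor 8.
Done: 2 vertices remain (7, 8). Sequence = [5 3 4 2 2 8]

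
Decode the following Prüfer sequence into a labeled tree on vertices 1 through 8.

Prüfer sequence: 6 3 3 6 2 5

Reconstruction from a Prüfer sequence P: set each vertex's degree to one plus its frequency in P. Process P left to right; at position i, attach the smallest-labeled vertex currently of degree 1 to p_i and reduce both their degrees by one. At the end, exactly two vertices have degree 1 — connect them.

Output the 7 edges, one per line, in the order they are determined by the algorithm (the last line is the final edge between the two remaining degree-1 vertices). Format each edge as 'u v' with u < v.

Initial degrees: {1:1, 2:2, 3:3, 4:1, 5:2, 6:3, 7:1, 8:1}
Step 1: smallest deg-1 vertex = 1, p_1 = 6. Add edge {1,6}. Now deg[1]=0, deg[6]=2.
Step 2: smallest deg-1 vertex = 4, p_2 = 3. Add edge {3,4}. Now deg[4]=0, deg[3]=2.
Step 3: smallest deg-1 vertex = 7, p_3 = 3. Add edge {3,7}. Now deg[7]=0, deg[3]=1.
Step 4: smallest deg-1 vertex = 3, p_4 = 6. Add edge {3,6}. Now deg[3]=0, deg[6]=1.
Step 5: smallest deg-1 vertex = 6, p_5 = 2. Add edge {2,6}. Now deg[6]=0, deg[2]=1.
Step 6: smallest deg-1 vertex = 2, p_6 = 5. Add edge {2,5}. Now deg[2]=0, deg[5]=1.
Final: two remaining deg-1 vertices are 5, 8. Add edge {5,8}.

Answer: 1 6
3 4
3 7
3 6
2 6
2 5
5 8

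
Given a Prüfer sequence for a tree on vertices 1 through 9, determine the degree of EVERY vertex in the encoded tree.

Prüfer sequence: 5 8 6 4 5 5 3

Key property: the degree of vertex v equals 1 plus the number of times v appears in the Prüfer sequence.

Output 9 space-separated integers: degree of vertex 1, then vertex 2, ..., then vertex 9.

p_1 = 5: count[5] becomes 1
p_2 = 8: count[8] becomes 1
p_3 = 6: count[6] becomes 1
p_4 = 4: count[4] becomes 1
p_5 = 5: count[5] becomes 2
p_6 = 5: count[5] becomes 3
p_7 = 3: count[3] becomes 1
Degrees (1 + count): deg[1]=1+0=1, deg[2]=1+0=1, deg[3]=1+1=2, deg[4]=1+1=2, deg[5]=1+3=4, deg[6]=1+1=2, deg[7]=1+0=1, deg[8]=1+1=2, deg[9]=1+0=1

Answer: 1 1 2 2 4 2 1 2 1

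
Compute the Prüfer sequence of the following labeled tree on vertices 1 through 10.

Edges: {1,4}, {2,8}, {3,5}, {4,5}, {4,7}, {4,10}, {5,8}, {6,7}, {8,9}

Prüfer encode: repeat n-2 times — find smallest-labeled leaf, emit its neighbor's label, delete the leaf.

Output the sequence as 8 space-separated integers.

Step 1: leaves = {1,2,3,6,9,10}. Remove smallest leaf 1, emit neighbor 4.
Step 2: leaves = {2,3,6,9,10}. Remove smallest leaf 2, emit neighbor 8.
Step 3: leaves = {3,6,9,10}. Remove smallest leaf 3, emit neighbor 5.
Step 4: leaves = {6,9,10}. Remove smallest leaf 6, emit neighbor 7.
Step 5: leaves = {7,9,10}. Remove smallest leaf 7, emit neighbor 4.
Step 6: leaves = {9,10}. Remove smallest leaf 9, emit neighbor 8.
Step 7: leaves = {8,10}. Remove smallest leaf 8, emit neighbor 5.
Step 8: leaves = {5,10}. Remove smallest leaf 5, emit neighbor 4.
Done: 2 vertices remain (4, 10). Sequence = [4 8 5 7 4 8 5 4]

Answer: 4 8 5 7 4 8 5 4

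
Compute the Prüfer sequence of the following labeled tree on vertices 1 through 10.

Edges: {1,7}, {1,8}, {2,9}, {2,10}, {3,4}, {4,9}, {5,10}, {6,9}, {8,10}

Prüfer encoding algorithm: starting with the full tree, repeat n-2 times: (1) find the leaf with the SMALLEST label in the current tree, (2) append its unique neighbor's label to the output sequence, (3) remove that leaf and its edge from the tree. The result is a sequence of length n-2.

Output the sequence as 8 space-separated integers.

Step 1: leaves = {3,5,6,7}. Remove smallest leaf 3, emit neighbor 4.
Step 2: leaves = {4,5,6,7}. Remove smallest leaf 4, emit neighbor 9.
Step 3: leaves = {5,6,7}. Remove smallest leaf 5, emit neighbor 10.
Step 4: leaves = {6,7}. Remove smallest leaf 6, emit neighbor 9.
Step 5: leaves = {7,9}. Remove smallest leaf 7, emit neighbor 1.
Step 6: leaves = {1,9}. Remove smallest leaf 1, emit neighbor 8.
Step 7: leaves = {8,9}. Remove smallest leaf 8, emit neighbor 10.
Step 8: leaves = {9,10}. Remove smallest leaf 9, emit neighbor 2.
Done: 2 vertices remain (2, 10). Sequence = [4 9 10 9 1 8 10 2]

Answer: 4 9 10 9 1 8 10 2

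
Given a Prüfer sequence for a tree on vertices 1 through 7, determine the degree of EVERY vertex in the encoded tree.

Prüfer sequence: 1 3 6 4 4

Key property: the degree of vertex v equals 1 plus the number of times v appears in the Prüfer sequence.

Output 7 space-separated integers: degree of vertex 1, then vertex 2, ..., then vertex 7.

Answer: 2 1 2 3 1 2 1

Derivation:
p_1 = 1: count[1] becomes 1
p_2 = 3: count[3] becomes 1
p_3 = 6: count[6] becomes 1
p_4 = 4: count[4] becomes 1
p_5 = 4: count[4] becomes 2
Degrees (1 + count): deg[1]=1+1=2, deg[2]=1+0=1, deg[3]=1+1=2, deg[4]=1+2=3, deg[5]=1+0=1, deg[6]=1+1=2, deg[7]=1+0=1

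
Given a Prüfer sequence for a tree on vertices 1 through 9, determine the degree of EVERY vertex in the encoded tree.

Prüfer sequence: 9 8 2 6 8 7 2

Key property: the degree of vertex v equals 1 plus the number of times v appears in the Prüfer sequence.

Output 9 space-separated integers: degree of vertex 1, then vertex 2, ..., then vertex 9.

Answer: 1 3 1 1 1 2 2 3 2

Derivation:
p_1 = 9: count[9] becomes 1
p_2 = 8: count[8] becomes 1
p_3 = 2: count[2] becomes 1
p_4 = 6: count[6] becomes 1
p_5 = 8: count[8] becomes 2
p_6 = 7: count[7] becomes 1
p_7 = 2: count[2] becomes 2
Degrees (1 + count): deg[1]=1+0=1, deg[2]=1+2=3, deg[3]=1+0=1, deg[4]=1+0=1, deg[5]=1+0=1, deg[6]=1+1=2, deg[7]=1+1=2, deg[8]=1+2=3, deg[9]=1+1=2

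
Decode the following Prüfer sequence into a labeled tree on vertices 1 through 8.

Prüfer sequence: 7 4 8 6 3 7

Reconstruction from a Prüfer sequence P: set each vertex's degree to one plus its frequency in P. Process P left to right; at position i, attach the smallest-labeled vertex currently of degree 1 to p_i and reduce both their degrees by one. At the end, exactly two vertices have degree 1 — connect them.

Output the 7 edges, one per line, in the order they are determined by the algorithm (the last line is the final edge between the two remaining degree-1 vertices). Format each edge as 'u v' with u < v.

Answer: 1 7
2 4
4 8
5 6
3 6
3 7
7 8

Derivation:
Initial degrees: {1:1, 2:1, 3:2, 4:2, 5:1, 6:2, 7:3, 8:2}
Step 1: smallest deg-1 vertex = 1, p_1 = 7. Add edge {1,7}. Now deg[1]=0, deg[7]=2.
Step 2: smallest deg-1 vertex = 2, p_2 = 4. Add edge {2,4}. Now deg[2]=0, deg[4]=1.
Step 3: smallest deg-1 vertex = 4, p_3 = 8. Add edge {4,8}. Now deg[4]=0, deg[8]=1.
Step 4: smallest deg-1 vertex = 5, p_4 = 6. Add edge {5,6}. Now deg[5]=0, deg[6]=1.
Step 5: smallest deg-1 vertex = 6, p_5 = 3. Add edge {3,6}. Now deg[6]=0, deg[3]=1.
Step 6: smallest deg-1 vertex = 3, p_6 = 7. Add edge {3,7}. Now deg[3]=0, deg[7]=1.
Final: two remaining deg-1 vertices are 7, 8. Add edge {7,8}.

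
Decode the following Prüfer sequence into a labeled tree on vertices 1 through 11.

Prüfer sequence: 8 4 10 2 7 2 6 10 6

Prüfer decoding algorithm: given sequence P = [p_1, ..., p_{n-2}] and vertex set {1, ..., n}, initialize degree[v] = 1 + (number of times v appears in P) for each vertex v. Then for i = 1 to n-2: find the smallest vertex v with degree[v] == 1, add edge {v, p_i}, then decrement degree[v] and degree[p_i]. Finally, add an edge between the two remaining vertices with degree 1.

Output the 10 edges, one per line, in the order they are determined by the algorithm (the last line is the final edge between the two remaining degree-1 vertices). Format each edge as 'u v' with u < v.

Initial degrees: {1:1, 2:3, 3:1, 4:2, 5:1, 6:3, 7:2, 8:2, 9:1, 10:3, 11:1}
Step 1: smallest deg-1 vertex = 1, p_1 = 8. Add edge {1,8}. Now deg[1]=0, deg[8]=1.
Step 2: smallest deg-1 vertex = 3, p_2 = 4. Add edge {3,4}. Now deg[3]=0, deg[4]=1.
Step 3: smallest deg-1 vertex = 4, p_3 = 10. Add edge {4,10}. Now deg[4]=0, deg[10]=2.
Step 4: smallest deg-1 vertex = 5, p_4 = 2. Add edge {2,5}. Now deg[5]=0, deg[2]=2.
Step 5: smallest deg-1 vertex = 8, p_5 = 7. Add edge {7,8}. Now deg[8]=0, deg[7]=1.
Step 6: smallest deg-1 vertex = 7, p_6 = 2. Add edge {2,7}. Now deg[7]=0, deg[2]=1.
Step 7: smallest deg-1 vertex = 2, p_7 = 6. Add edge {2,6}. Now deg[2]=0, deg[6]=2.
Step 8: smallest deg-1 vertex = 9, p_8 = 10. Add edge {9,10}. Now deg[9]=0, deg[10]=1.
Step 9: smallest deg-1 vertex = 10, p_9 = 6. Add edge {6,10}. Now deg[10]=0, deg[6]=1.
Final: two remaining deg-1 vertices are 6, 11. Add edge {6,11}.

Answer: 1 8
3 4
4 10
2 5
7 8
2 7
2 6
9 10
6 10
6 11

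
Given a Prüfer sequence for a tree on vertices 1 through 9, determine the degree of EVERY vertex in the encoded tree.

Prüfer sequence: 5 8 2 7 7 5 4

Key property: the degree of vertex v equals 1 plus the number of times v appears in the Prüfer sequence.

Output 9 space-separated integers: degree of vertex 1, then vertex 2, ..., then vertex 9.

p_1 = 5: count[5] becomes 1
p_2 = 8: count[8] becomes 1
p_3 = 2: count[2] becomes 1
p_4 = 7: count[7] becomes 1
p_5 = 7: count[7] becomes 2
p_6 = 5: count[5] becomes 2
p_7 = 4: count[4] becomes 1
Degrees (1 + count): deg[1]=1+0=1, deg[2]=1+1=2, deg[3]=1+0=1, deg[4]=1+1=2, deg[5]=1+2=3, deg[6]=1+0=1, deg[7]=1+2=3, deg[8]=1+1=2, deg[9]=1+0=1

Answer: 1 2 1 2 3 1 3 2 1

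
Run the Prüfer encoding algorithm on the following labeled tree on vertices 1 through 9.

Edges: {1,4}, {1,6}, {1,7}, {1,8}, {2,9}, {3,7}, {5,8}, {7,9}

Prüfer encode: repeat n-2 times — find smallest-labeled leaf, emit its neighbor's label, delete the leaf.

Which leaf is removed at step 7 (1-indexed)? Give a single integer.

Answer: 1

Derivation:
Step 1: current leaves = {2,3,4,5,6}. Remove leaf 2 (neighbor: 9).
Step 2: current leaves = {3,4,5,6,9}. Remove leaf 3 (neighbor: 7).
Step 3: current leaves = {4,5,6,9}. Remove leaf 4 (neighbor: 1).
Step 4: current leaves = {5,6,9}. Remove leaf 5 (neighbor: 8).
Step 5: current leaves = {6,8,9}. Remove leaf 6 (neighbor: 1).
Step 6: current leaves = {8,9}. Remove leaf 8 (neighbor: 1).
Step 7: current leaves = {1,9}. Remove leaf 1 (neighbor: 7).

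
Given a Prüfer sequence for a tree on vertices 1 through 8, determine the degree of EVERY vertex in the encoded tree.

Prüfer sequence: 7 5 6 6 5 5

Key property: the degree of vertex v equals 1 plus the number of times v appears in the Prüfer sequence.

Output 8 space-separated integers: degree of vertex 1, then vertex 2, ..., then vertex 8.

Answer: 1 1 1 1 4 3 2 1

Derivation:
p_1 = 7: count[7] becomes 1
p_2 = 5: count[5] becomes 1
p_3 = 6: count[6] becomes 1
p_4 = 6: count[6] becomes 2
p_5 = 5: count[5] becomes 2
p_6 = 5: count[5] becomes 3
Degrees (1 + count): deg[1]=1+0=1, deg[2]=1+0=1, deg[3]=1+0=1, deg[4]=1+0=1, deg[5]=1+3=4, deg[6]=1+2=3, deg[7]=1+1=2, deg[8]=1+0=1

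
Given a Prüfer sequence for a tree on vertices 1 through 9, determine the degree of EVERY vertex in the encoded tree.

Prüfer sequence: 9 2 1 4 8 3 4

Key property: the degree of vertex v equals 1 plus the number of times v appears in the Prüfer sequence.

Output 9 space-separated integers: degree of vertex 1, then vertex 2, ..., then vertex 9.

p_1 = 9: count[9] becomes 1
p_2 = 2: count[2] becomes 1
p_3 = 1: count[1] becomes 1
p_4 = 4: count[4] becomes 1
p_5 = 8: count[8] becomes 1
p_6 = 3: count[3] becomes 1
p_7 = 4: count[4] becomes 2
Degrees (1 + count): deg[1]=1+1=2, deg[2]=1+1=2, deg[3]=1+1=2, deg[4]=1+2=3, deg[5]=1+0=1, deg[6]=1+0=1, deg[7]=1+0=1, deg[8]=1+1=2, deg[9]=1+1=2

Answer: 2 2 2 3 1 1 1 2 2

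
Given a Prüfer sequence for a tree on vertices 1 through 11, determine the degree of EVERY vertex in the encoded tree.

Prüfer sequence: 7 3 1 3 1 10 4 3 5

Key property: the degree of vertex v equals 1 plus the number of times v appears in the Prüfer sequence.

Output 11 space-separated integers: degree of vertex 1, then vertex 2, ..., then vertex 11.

p_1 = 7: count[7] becomes 1
p_2 = 3: count[3] becomes 1
p_3 = 1: count[1] becomes 1
p_4 = 3: count[3] becomes 2
p_5 = 1: count[1] becomes 2
p_6 = 10: count[10] becomes 1
p_7 = 4: count[4] becomes 1
p_8 = 3: count[3] becomes 3
p_9 = 5: count[5] becomes 1
Degrees (1 + count): deg[1]=1+2=3, deg[2]=1+0=1, deg[3]=1+3=4, deg[4]=1+1=2, deg[5]=1+1=2, deg[6]=1+0=1, deg[7]=1+1=2, deg[8]=1+0=1, deg[9]=1+0=1, deg[10]=1+1=2, deg[11]=1+0=1

Answer: 3 1 4 2 2 1 2 1 1 2 1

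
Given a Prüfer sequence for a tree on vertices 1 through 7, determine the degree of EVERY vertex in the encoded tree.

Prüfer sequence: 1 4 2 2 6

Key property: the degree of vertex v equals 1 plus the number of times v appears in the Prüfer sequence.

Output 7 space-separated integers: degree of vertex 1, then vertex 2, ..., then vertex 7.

p_1 = 1: count[1] becomes 1
p_2 = 4: count[4] becomes 1
p_3 = 2: count[2] becomes 1
p_4 = 2: count[2] becomes 2
p_5 = 6: count[6] becomes 1
Degrees (1 + count): deg[1]=1+1=2, deg[2]=1+2=3, deg[3]=1+0=1, deg[4]=1+1=2, deg[5]=1+0=1, deg[6]=1+1=2, deg[7]=1+0=1

Answer: 2 3 1 2 1 2 1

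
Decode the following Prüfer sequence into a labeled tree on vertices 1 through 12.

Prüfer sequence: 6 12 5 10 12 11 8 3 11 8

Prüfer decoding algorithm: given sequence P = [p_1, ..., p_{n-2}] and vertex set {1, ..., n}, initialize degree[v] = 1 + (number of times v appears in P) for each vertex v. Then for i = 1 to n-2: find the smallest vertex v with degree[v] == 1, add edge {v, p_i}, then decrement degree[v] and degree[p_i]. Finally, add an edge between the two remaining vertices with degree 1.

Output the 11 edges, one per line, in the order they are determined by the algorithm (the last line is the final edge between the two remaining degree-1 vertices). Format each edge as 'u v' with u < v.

Initial degrees: {1:1, 2:1, 3:2, 4:1, 5:2, 6:2, 7:1, 8:3, 9:1, 10:2, 11:3, 12:3}
Step 1: smallest deg-1 vertex = 1, p_1 = 6. Add edge {1,6}. Now deg[1]=0, deg[6]=1.
Step 2: smallest deg-1 vertex = 2, p_2 = 12. Add edge {2,12}. Now deg[2]=0, deg[12]=2.
Step 3: smallest deg-1 vertex = 4, p_3 = 5. Add edge {4,5}. Now deg[4]=0, deg[5]=1.
Step 4: smallest deg-1 vertex = 5, p_4 = 10. Add edge {5,10}. Now deg[5]=0, deg[10]=1.
Step 5: smallest deg-1 vertex = 6, p_5 = 12. Add edge {6,12}. Now deg[6]=0, deg[12]=1.
Step 6: smallest deg-1 vertex = 7, p_6 = 11. Add edge {7,11}. Now deg[7]=0, deg[11]=2.
Step 7: smallest deg-1 vertex = 9, p_7 = 8. Add edge {8,9}. Now deg[9]=0, deg[8]=2.
Step 8: smallest deg-1 vertex = 10, p_8 = 3. Add edge {3,10}. Now deg[10]=0, deg[3]=1.
Step 9: smallest deg-1 vertex = 3, p_9 = 11. Add edge {3,11}. Now deg[3]=0, deg[11]=1.
Step 10: smallest deg-1 vertex = 11, p_10 = 8. Add edge {8,11}. Now deg[11]=0, deg[8]=1.
Final: two remaining deg-1 vertices are 8, 12. Add edge {8,12}.

Answer: 1 6
2 12
4 5
5 10
6 12
7 11
8 9
3 10
3 11
8 11
8 12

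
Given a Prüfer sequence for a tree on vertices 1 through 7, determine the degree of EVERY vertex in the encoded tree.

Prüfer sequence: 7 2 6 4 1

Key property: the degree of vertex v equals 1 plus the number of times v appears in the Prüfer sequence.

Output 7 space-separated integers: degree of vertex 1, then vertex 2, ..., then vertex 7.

p_1 = 7: count[7] becomes 1
p_2 = 2: count[2] becomes 1
p_3 = 6: count[6] becomes 1
p_4 = 4: count[4] becomes 1
p_5 = 1: count[1] becomes 1
Degrees (1 + count): deg[1]=1+1=2, deg[2]=1+1=2, deg[3]=1+0=1, deg[4]=1+1=2, deg[5]=1+0=1, deg[6]=1+1=2, deg[7]=1+1=2

Answer: 2 2 1 2 1 2 2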